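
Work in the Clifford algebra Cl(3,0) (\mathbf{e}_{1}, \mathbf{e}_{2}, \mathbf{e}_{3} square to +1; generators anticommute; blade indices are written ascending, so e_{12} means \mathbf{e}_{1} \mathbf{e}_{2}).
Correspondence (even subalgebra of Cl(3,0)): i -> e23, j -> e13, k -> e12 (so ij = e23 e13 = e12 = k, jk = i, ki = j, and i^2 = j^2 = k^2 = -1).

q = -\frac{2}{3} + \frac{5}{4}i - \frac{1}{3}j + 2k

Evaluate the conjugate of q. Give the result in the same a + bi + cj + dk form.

In blades: q = -\frac{2}{3} + 2 e_{12} - \frac{1}{3} e_{13} + \frac{5}{4} e_{23}.
Quaternion conjugation is reversion on the even subalgebra: the scalar is fixed and every grade-2 blade flips sign, giving -\frac{2}{3} - 2 e_{12} + \frac{1}{3} e_{13} - \frac{5}{4} e_{23}; translating back:
Answer: -\frac{2}{3} - \frac{5}{4}i + \frac{1}{3}j - 2k


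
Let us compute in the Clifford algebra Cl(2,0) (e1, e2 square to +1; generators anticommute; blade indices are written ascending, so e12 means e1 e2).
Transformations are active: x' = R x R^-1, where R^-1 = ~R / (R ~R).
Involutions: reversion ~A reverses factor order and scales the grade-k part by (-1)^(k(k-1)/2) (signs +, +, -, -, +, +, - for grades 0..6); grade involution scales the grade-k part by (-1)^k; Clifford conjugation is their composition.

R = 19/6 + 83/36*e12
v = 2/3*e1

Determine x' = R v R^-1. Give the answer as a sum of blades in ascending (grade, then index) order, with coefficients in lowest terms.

~R = 19/6 - 83/36*e12, and R ~R = 19885/1296, so R^-1 = ~R / (19885/1296).
R v = 19/9*e1 - 83/54*e2
Answer: 12214/59655*e1 - 12616/19885*e2


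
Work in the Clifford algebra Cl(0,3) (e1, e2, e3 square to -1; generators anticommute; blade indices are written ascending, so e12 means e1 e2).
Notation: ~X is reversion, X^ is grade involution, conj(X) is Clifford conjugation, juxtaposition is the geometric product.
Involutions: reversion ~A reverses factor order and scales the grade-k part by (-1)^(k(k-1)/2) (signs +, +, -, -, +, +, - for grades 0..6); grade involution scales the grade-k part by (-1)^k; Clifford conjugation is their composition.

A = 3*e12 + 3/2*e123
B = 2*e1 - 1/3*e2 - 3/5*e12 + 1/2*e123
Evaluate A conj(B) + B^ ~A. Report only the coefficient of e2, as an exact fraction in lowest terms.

first term: -21/20 - e1 - 6*e2 - 12/5*e3 + 1/2*e13 + 3*e23
second term: -21/20 - e1 - 6*e2 - 12/5*e3 - 1/2*e13 - 3*e23
Answer: -12


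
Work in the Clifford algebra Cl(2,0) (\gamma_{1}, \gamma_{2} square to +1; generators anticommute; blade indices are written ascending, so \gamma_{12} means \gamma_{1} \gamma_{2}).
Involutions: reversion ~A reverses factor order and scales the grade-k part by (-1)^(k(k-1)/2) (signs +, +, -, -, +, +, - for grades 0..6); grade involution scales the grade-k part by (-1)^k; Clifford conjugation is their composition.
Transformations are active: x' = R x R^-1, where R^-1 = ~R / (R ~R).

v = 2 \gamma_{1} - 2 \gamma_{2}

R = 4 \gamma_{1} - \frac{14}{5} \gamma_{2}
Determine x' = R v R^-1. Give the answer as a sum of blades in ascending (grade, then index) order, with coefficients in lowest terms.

~R = 4 \gamma_{1} - \frac{14}{5} \gamma_{2}, and R ~R = \frac{596}{25}, so R^-1 = ~R / (\frac{596}{25}).
R v = \frac{68}{5} - \frac{12}{5} \gamma_{12}
Answer: \frac{382}{149} \gamma_{1} - \frac{178}{149} \gamma_{2}


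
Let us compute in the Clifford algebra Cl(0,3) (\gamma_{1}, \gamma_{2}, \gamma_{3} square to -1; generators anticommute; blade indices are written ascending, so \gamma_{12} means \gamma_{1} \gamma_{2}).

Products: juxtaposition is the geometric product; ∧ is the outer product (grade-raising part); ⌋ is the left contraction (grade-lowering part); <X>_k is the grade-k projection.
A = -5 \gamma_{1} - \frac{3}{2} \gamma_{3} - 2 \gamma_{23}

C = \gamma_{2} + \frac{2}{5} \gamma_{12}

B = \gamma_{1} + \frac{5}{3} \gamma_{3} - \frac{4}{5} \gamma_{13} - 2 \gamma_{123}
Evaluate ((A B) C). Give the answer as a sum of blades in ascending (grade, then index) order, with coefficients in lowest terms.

step 1: \frac{15}{2} - \frac{14}{5} \gamma_{1} + \frac{10}{3} \gamma_{2} - 4 \gamma_{3} - \frac{23}{5} \gamma_{12} - \frac{41}{6} \gamma_{13} - 10 \gamma_{23} - 2 \gamma_{123}
step 2: -\frac{112}{75} + \frac{89}{15} \gamma_{1} + \frac{431}{50} \gamma_{2} - \frac{46}{5} \gamma_{3} + \frac{1}{5} \gamma_{12} - 6 \gamma_{13} + \frac{101}{15} \gamma_{23} + \frac{157}{30} \gamma_{123}
Answer: -\frac{112}{75} + \frac{89}{15} \gamma_{1} + \frac{431}{50} \gamma_{2} - \frac{46}{5} \gamma_{3} + \frac{1}{5} \gamma_{12} - 6 \gamma_{13} + \frac{101}{15} \gamma_{23} + \frac{157}{30} \gamma_{123}


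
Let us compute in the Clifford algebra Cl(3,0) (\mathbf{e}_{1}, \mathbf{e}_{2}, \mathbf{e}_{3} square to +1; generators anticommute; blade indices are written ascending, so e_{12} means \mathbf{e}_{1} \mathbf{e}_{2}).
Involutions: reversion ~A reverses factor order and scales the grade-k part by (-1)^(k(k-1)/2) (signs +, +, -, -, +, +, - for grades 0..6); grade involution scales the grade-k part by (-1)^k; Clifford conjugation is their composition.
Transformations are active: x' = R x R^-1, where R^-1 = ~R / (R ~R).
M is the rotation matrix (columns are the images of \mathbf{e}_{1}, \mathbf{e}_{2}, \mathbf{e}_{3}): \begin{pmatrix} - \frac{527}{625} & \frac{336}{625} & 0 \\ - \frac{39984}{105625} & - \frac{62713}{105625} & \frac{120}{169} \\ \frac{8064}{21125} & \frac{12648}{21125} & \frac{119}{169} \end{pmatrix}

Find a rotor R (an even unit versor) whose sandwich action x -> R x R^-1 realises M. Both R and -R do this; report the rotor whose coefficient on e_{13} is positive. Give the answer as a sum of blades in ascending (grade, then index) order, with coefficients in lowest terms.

Method: write R = a + b12*e_{12} + b13*e_{13} + b23*e_{23} with a^2 + b12^2 + b13^2 + b23^2 = 1 (so R^-1 = ~R). Expanding the columns R e_j ~R gives tr M = 4a^2 - 1 and, from the antisymmetric part, M21 - M12 = -4a*b12, M13 - M31 = 4a*b13, M32 - M23 = -4a*b23.
Here tr M = -\frac{77401}{105625}, so a^2 = (1 + tr M)/4 = \frac{7056}{105625} and a = ±\frac{84}{325}. Taking a = \frac{84}{325}: M21 - M12 = -\frac{96768}{105625}, M13 - M31 = -\frac{8064}{21125}, M32 - M23 = -\frac{2352}{21125}, giving b12 = \frac{288}{325}, b13 = -\frac{24}{65}, b23 = \frac{7}{65}, i.e. R = \frac{84}{325} + \frac{288}{325} e_{12} - \frac{24}{65} e_{13} + \frac{7}{65} e_{23}.
Its e_{13} coefficient is negative, so report the other preimage -R.
Answer: -\frac{84}{325} - \frac{288}{325} e_{12} + \frac{24}{65} e_{13} - \frac{7}{65} e_{23}. Sheet selection: the two-to-one cover makes ±R indistinguishable at the matrix level (trace -\frac{77401}{105625}), so uniqueness comes from the required sign on e_{13}.


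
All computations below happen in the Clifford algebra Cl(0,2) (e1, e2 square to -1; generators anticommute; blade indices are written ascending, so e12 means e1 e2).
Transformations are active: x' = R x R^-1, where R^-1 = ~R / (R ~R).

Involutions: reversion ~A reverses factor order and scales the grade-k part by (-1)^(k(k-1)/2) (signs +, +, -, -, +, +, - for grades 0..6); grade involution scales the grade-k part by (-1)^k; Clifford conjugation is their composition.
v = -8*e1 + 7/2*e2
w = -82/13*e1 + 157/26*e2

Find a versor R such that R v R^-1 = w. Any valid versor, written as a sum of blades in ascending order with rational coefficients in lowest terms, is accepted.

Equal squares first: v^2 = w^2 = -305/4. Then v + w = -186/13*e1 + 124/13*e2 is a versor taking v to w, provided it is invertible.
Answer: -186/13*e1 + 124/13*e2


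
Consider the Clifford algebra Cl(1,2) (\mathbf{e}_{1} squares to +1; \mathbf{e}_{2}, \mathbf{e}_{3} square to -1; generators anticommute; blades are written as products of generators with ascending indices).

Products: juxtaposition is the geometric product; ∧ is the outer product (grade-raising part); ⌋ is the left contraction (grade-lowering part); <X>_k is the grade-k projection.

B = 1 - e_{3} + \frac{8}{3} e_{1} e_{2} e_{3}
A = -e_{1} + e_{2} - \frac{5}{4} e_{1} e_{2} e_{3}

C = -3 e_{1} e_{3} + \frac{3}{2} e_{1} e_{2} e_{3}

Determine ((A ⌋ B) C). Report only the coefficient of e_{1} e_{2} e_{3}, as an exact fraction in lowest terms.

step 1: \frac{10}{3} + \frac{8}{3} e_{1} e_{3} - \frac{8}{3} e_{2} e_{3}
step 2: -8 + 4 e_{1} - 4 e_{2} - 8 e_{1} e_{2} - 10 e_{1} e_{3} + 5 e_{1} e_{2} e_{3}
Answer: 5


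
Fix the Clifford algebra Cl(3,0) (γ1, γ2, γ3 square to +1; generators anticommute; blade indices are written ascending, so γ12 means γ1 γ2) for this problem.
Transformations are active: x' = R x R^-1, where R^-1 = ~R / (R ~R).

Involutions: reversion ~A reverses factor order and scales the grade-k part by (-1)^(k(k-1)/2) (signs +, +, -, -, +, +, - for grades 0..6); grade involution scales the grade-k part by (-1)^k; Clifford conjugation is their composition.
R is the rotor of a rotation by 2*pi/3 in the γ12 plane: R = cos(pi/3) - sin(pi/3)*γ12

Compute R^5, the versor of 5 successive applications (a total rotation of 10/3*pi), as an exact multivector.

Because a rotor carries half the rotation angle, composing 5 copies of this γ12-plane rotor multiplies the phase: 5*(pi/3) = 5*pi/3, hence R^5 = cos(5*pi/3) - sin(5*pi/3)*γ12.
cos(5*pi/3) = 1/2 and sin(5*pi/3) = -sqrt(3)/2, so R^5 = 1/2 + sqrt(3)/2*γ12. The net rotation is 4/3*pi (after discarding 1 full turn, each of which contributes a factor -1 to the rotor); the rotor keeps the half-angle phase exactly.
Answer: 1/2 + sqrt(3)/2*γ12


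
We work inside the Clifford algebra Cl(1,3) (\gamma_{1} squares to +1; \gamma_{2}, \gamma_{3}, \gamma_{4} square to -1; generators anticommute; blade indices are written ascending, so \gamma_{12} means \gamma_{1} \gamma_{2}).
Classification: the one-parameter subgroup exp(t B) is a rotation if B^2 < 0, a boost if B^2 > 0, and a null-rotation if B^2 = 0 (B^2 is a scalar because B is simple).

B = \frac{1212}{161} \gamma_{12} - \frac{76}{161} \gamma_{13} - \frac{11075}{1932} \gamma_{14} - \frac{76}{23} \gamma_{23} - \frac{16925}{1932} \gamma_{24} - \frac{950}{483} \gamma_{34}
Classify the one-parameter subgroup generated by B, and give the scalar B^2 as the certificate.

B^2 term by term: the squares give (\frac{1212}{161})^2*(\gamma_{12})^2 + (-\frac{76}{161})^2*(\gamma_{13})^2 + (-\frac{11075}{1932})^2*(\gamma_{14})^2 + (-\frac{76}{23})^2*(\gamma_{23})^2 + (-\frac{16925}{1932})^2*(\gamma_{24})^2 + (-\frac{950}{483})^2*(\gamma_{34})^2 = \frac{1468944}{25921}*(+1) + \frac{5776}{25921}*(+1) + \frac{122655625}{3732624}*(+1) + \frac{5776}{529}*(-1) + \frac{286455625}{3732624}*(-1) + \frac{902500}{233289}*(-1) = -\frac{16}{9} (each basis 2-blade squares to minus the product of its generators' squares); cross terms between blades sharing an index anticommute and cancel; the commuting (index-disjoint) pairs give grade-4 terms 2*c*c'*(blade product), which cancel blade by blade — \gamma_{1234}: -\frac{767600}{25921} - \frac{643150}{77763} + \frac{420850}{11109} = 0 — confirming B is simple. So B^2 = -\frac{16}{9}.
Answer: rotation, certificate B^2 = -\frac{16}{9}. One invariant decides it: the square -\frac{16}{9} survives every conjugation, and its sign is exactly the classification.


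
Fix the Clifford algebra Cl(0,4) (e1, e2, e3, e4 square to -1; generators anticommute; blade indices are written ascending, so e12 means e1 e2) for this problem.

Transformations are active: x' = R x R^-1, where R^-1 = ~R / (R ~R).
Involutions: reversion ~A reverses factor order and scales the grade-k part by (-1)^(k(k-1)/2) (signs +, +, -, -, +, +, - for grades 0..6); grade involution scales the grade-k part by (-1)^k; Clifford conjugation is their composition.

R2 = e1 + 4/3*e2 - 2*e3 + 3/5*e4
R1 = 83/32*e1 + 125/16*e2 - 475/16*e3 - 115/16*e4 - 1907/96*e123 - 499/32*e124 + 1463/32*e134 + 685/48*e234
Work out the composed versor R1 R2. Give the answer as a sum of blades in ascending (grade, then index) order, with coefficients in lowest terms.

Distribute over the terms of R2 (each basis-blade product reordered to ascending indices, repeated generators contracted through their squares):
R1 (e1) = -83/32 - 125/16*e12 + 475/16*e13 + 115/16*e14 + 1907/96*e23 + 499/32*e24 - 1463/32*e34 - 685/48*e1234
R1 (4/3*e2) = -125/12 + 83/24*e12 - 1907/72*e13 - 499/24*e14 + 475/12*e23 + 115/12*e24 - 685/36*e34 + 1463/24*e1234
R1 (-2*e3) = -475/8 - 1907/48*e12 - 83/16*e13 - 1463/16*e14 - 125/8*e23 - 685/24*e24 - 115/8*e34 - 499/16*e1234
R1 (3/5*e4) = 69/16 + 1497/160*e12 - 4389/160*e13 + 249/160*e14 - 137/16*e23 + 75/16*e24 - 285/16*e34 - 1907/160*e1234
Summing the partial products and collecting blades:
Answer: -6535/96 - 16669/480*e12 - 42361/1440*e13 - 49673/480*e14 + 3385/96*e23 + 127/96*e24 - 27917/288*e34 + 573/160*e1234


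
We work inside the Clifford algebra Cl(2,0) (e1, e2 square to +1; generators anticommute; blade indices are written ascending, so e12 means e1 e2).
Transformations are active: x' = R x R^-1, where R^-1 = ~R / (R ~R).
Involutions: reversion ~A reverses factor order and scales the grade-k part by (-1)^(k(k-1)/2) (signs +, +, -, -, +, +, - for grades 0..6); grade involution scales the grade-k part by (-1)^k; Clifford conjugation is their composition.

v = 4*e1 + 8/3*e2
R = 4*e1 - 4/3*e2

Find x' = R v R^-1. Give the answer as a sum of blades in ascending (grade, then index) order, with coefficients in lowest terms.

~R = 4*e1 - 4/3*e2, and R ~R = 160/9, so R^-1 = ~R / (160/9).
R v = 112/9 + 16*e12
Answer: 8/5*e1 - 68/15*e2


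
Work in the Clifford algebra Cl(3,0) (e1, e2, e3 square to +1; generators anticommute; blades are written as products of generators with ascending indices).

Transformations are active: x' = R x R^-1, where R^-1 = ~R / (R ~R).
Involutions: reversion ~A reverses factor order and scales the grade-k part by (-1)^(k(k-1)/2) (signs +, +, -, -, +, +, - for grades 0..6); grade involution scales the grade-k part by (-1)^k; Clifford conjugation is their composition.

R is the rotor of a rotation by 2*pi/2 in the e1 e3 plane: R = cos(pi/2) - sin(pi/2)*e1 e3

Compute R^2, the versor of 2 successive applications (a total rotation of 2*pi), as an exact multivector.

Rotor phase runs at HALF the rotation angle; powers of one rotor simply add phase, so after 2 steps in e1 e3 the phase is 2*pi/2 = pi and R^2 = cos(pi) - sin(pi)*e1 e3.
cos(pi) = -1 and sin(pi) = 0, so R^2 = -1. The total rotation 2*pi is 1 full turn, so every vector returns to itself, yet the rotor is -1, on the OTHER sheet of the double cover (an odd number of 2*pi turns).
Answer: -1


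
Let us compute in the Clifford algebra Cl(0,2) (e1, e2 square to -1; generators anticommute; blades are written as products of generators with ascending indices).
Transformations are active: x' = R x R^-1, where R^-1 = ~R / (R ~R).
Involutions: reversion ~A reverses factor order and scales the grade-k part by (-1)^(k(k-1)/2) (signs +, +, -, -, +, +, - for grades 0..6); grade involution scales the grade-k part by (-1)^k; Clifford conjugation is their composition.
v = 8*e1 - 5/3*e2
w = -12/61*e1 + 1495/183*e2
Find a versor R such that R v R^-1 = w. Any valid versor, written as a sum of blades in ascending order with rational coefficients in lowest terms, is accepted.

Key observation: q(v) = q(w) = -601/9 (sandwiches preserve the norm), so R = v + w = 476/61*e1 + 1190/183*e2 works whenever it is invertible — the component of v along it is kept and (v - w)/2 reverses, sending v to w.
Answer: 476/61*e1 + 1190/183*e2


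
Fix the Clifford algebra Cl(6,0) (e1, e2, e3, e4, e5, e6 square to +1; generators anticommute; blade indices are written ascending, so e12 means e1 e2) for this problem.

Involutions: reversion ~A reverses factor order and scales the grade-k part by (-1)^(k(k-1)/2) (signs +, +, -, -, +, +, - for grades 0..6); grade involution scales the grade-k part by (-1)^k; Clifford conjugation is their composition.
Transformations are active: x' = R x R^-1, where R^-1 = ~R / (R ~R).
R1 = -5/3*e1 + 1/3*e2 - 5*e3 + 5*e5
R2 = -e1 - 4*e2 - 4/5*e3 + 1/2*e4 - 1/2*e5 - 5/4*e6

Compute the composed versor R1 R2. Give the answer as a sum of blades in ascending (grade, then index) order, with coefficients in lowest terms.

Distribute over the terms of R1 (each basis-blade product reordered to ascending indices, repeated generators contracted through their squares):
(-5/3*e1) R2 = 5/3 + 20/3*e12 + 4/3*e13 - 5/6*e14 + 5/6*e15 + 25/12*e16
(1/3*e2) R2 = -4/3 + 1/3*e12 - 4/15*e23 + 1/6*e24 - 1/6*e25 - 5/12*e26
(-5*e3) R2 = 4 - 5*e13 - 20*e23 - 5/2*e34 + 5/2*e35 + 25/4*e36
(5*e5) R2 = -5/2 + 5*e15 + 20*e25 + 4*e35 - 5/2*e45 - 25/4*e56
Summing the partial products and collecting blades:
Answer: 11/6 + 7*e12 - 11/3*e13 - 5/6*e14 + 35/6*e15 + 25/12*e16 - 304/15*e23 + 1/6*e24 + 119/6*e25 - 5/12*e26 - 5/2*e34 + 13/2*e35 + 25/4*e36 - 5/2*e45 - 25/4*e56


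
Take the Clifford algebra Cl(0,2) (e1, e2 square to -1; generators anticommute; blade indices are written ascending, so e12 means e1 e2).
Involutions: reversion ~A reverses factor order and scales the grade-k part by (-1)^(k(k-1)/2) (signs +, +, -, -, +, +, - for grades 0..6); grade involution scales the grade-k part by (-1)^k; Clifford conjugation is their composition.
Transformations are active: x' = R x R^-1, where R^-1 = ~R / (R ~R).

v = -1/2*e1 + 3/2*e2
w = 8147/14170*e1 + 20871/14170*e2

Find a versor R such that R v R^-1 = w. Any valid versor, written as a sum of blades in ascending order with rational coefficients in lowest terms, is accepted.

Key observation: q(v) = q(w) = -5/2 (sandwiches preserve the norm), so R = v + w = 531/7085*e1 + 21063/7085*e2 works whenever it is invertible — the component of v along it is kept and (v - w)/2 reverses, sending v to w.
Answer: 531/7085*e1 + 21063/7085*e2


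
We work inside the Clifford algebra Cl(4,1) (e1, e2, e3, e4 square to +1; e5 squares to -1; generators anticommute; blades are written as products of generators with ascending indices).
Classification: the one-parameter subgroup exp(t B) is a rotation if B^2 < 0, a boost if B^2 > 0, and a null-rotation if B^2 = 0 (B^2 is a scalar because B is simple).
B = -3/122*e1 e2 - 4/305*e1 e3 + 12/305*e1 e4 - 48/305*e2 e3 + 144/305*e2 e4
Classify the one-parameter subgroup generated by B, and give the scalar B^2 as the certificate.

B^2 term by term: the squares give (-3/122)^2*(e1 e2)^2 + (-4/305)^2*(e1 e3)^2 + (12/305)^2*(e1 e4)^2 + (-48/305)^2*(e2 e3)^2 + (144/305)^2*(e2 e4)^2 = 9/14884*(-1) + 16/93025*(-1) + 144/93025*(-1) + 2304/93025*(-1) + 20736/93025*(-1) = -1/4 (each basis 2-blade squares to minus the product of its generators' squares); cross terms between blades sharing an index anticommute and cancel; the commuting (index-disjoint) pairs give grade-4 terms 2*c*c'*(blade product), which cancel blade by blade — e1 e2 e3 e4: 1152/93025 - 1152/93025 = 0 — confirming B is simple. So B^2 = -1/4.
Answer: rotation, certificate B^2 = -1/4. Key observation: B^2 = -1/4 is a conjugation invariant, so its sign decides the class regardless of the surface form of B.


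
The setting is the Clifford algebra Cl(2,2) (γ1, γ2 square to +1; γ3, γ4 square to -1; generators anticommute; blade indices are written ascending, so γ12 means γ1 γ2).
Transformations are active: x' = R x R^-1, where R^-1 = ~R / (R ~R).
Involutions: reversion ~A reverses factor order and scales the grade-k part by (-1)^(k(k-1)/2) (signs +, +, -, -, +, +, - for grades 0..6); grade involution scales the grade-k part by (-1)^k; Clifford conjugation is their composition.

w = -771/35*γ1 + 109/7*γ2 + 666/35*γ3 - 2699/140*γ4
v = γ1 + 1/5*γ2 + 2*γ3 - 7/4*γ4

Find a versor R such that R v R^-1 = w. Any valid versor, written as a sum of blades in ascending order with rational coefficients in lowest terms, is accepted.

The midline construction: v and w both square to -2409/400, so reflecting in their sum -736/35*γ1 + 552/35*γ2 + 736/35*γ3 - 736/35*γ4 exchanges them.
Answer: -736/35*γ1 + 552/35*γ2 + 736/35*γ3 - 736/35*γ4


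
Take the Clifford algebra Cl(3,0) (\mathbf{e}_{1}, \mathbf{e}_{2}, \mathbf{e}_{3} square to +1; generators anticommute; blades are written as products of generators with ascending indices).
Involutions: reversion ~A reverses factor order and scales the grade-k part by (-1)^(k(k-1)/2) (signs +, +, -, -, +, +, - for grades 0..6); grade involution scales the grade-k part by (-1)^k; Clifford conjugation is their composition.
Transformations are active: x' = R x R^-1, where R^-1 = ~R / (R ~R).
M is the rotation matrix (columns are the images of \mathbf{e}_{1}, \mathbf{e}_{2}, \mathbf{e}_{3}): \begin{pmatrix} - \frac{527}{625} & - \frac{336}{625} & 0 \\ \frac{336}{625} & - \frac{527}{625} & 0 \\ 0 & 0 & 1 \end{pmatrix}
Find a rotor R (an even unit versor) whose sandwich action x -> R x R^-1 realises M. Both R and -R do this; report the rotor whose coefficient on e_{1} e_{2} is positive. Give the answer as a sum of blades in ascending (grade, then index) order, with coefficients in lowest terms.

Method: write R = a + b12*e_{1} e_{2} + b13*e_{1} e_{3} + b23*e_{2} e_{3} with a^2 + b12^2 + b13^2 + b23^2 = 1 (so R^-1 = ~R). Expanding the columns R e_j ~R gives tr M = 4a^2 - 1 and, from the antisymmetric part, M21 - M12 = -4a*b12, M13 - M31 = 4a*b13, M32 - M23 = -4a*b23.
Here tr M = -\frac{429}{625}, so a^2 = (1 + tr M)/4 = \frac{49}{625} and a = ±\frac{7}{25}. Taking a = \frac{7}{25}: M21 - M12 = \frac{672}{625}, M13 - M31 = 0, M32 - M23 = 0, giving b12 = -\frac{24}{25}, b13 = 0, b23 = 0, i.e. R = \frac{7}{25} - \frac{24}{25} e_{1} e_{2}.
Its e_{1} e_{2} coefficient is negative, so report the other preimage -R.
Answer: -\frac{7}{25} + \frac{24}{25} e_{1} e_{2}. Why the constraint matters: R and -R act identically through the sandwich — M has trace -\frac{429}{625} either way — so only the sign condition on e_{1} e_{2} picks one of the two preimages.


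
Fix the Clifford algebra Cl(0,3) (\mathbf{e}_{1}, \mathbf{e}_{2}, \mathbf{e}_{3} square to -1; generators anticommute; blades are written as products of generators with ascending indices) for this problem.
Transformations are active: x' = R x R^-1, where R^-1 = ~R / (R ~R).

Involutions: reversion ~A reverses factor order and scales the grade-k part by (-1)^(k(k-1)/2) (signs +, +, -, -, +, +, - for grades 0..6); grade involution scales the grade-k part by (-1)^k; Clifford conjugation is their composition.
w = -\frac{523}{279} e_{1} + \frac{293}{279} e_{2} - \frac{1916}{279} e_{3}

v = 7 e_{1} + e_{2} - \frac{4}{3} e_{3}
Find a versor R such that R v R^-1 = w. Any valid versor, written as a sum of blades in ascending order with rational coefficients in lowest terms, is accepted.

Reasoning: v^2 = w^2 = -\frac{466}{9} since conjugation preserves the quadratic form; R = v + w = \frac{1430}{279} e_{1} + \frac{572}{279} e_{2} - \frac{2288}{279} e_{3} is then valid when invertible, keeping its own part and reversing (v - w)/2.
Answer: \frac{1430}{279} e_{1} + \frac{572}{279} e_{2} - \frac{2288}{279} e_{3}


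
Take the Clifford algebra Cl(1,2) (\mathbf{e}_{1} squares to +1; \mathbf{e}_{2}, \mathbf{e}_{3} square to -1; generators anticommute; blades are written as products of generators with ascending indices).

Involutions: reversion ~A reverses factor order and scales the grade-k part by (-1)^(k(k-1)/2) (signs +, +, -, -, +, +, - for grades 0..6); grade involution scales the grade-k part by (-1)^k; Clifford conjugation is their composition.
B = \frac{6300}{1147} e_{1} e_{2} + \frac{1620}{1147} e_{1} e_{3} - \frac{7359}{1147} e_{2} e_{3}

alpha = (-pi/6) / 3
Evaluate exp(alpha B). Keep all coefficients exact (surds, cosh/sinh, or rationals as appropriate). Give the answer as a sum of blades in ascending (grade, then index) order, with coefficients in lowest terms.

B^2 term by term: the squares give (\frac{6300}{1147})^2*(e_{1} e_{2})^2 + (\frac{1620}{1147})^2*(e_{1} e_{3})^2 + (-\frac{7359}{1147})^2*(e_{2} e_{3})^2 = \frac{39690000}{1315609}*(+1) + \frac{2624400}{1315609}*(+1) + \frac{54154881}{1315609}*(-1) = -9 (each basis 2-blade squares to minus the product of its generators' squares); cross terms between blades sharing an index anticommute and cancel. So B^2 = -9.
B^2 = -9 — the negative square puts this in the circular regime; l = 3, alpha*l = - \frac{\pi}{6}, so exp(alpha B) = cos(- \frac{\pi}{6}) + (sin(- \frac{\pi}{6})/3)*B = \frac{\sqrt{3}}{2} + (- \frac{1}{6})*B.
Answer: \frac{\sqrt{3}}{2} - \frac{1050}{1147} e_{1} e_{2} - \frac{270}{1147} e_{1} e_{3} + \frac{2453}{2294} e_{2} e_{3}


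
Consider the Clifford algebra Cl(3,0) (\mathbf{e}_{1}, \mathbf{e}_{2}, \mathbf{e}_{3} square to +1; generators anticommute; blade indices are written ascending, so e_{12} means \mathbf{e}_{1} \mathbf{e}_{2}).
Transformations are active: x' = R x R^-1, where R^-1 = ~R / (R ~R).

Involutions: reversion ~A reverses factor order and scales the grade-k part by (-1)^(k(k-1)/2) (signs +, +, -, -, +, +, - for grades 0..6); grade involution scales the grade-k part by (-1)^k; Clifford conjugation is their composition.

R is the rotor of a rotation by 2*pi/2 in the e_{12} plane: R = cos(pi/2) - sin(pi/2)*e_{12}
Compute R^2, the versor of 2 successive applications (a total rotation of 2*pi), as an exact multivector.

Rotor phase runs at HALF the rotation angle; powers of one rotor simply add phase, so after 2 steps in e_{12} the phase is 2*pi/2 = \pi and R^2 = cos(\pi) - sin(\pi)*e_{12}.
cos(\pi) = -1 and sin(\pi) = 0, so R^2 = -1. The total rotation 2*pi is 1 full turn, so every vector returns to itself, yet the rotor is -1, on the OTHER sheet of the double cover (an odd number of 2*pi turns).
Answer: -1


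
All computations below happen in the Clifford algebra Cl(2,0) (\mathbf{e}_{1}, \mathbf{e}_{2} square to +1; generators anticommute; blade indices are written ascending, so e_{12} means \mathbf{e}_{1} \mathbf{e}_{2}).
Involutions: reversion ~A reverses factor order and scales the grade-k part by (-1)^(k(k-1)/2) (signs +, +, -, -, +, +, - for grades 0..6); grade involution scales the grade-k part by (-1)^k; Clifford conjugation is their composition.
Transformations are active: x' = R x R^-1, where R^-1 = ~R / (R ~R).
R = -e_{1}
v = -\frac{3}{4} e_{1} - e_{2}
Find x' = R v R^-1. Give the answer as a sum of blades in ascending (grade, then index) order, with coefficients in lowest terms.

~R = -e_{1}, and R ~R = 1, so R^-1 = ~R / (1).
R v = \frac{3}{4} + e_{12}
Answer: -\frac{3}{4} e_{1} + e_{2}


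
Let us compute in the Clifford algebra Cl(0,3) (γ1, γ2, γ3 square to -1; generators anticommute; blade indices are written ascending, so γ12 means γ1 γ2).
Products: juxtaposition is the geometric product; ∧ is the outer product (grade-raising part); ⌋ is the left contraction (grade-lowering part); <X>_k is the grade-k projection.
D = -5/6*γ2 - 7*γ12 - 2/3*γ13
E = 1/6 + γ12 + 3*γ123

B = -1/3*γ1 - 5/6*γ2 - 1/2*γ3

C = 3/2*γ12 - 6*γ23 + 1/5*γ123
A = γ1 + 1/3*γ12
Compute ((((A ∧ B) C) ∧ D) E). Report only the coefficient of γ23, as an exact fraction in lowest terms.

step 1: -5/6*γ12 - 1/2*γ13 - 1/6*γ123
step 2: 73/60 - γ1 - 1/10*γ2 + 5/12*γ3 + 3*γ12 - 5*γ13 + 3/4*γ23
step 3: -73/72*γ2 - 461/60*γ12 - 73/90*γ13 + 25/72*γ23 - 143/20*γ123
step 4: -413/30 - 37/18*γ1 - 5621/2160*γ2 + 151/5*γ3 - 461/360*γ12 - 382/135*γ13 + 1877/2160*γ23 - 143/120*γ123
Answer: 1877/2160


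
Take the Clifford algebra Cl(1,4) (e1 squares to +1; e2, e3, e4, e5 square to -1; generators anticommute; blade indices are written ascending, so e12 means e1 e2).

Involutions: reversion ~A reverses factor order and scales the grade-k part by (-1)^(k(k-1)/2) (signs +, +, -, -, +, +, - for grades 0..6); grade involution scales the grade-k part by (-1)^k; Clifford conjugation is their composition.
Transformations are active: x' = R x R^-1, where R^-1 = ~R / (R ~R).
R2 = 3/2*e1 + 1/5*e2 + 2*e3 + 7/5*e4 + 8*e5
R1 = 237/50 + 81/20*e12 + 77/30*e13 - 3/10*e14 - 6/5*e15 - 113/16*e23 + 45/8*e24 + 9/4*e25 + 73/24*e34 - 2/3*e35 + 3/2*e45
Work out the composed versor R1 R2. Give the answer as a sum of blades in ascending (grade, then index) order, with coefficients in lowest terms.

Distribute over the terms of R2 (each basis-blade product reordered to ascending indices, repeated generators contracted through their squares):
R1 (3/2*e1) = 711/100*e1 - 243/40*e2 - 77/20*e3 + 9/20*e4 + 9/5*e5 - 339/32*e123 + 135/16*e124 + 27/8*e125 + 73/16*e134 - e135 + 9/4*e145
R1 (1/5*e2) = -81/100*e1 + 237/250*e2 - 113/80*e3 + 9/8*e4 + 9/20*e5 - 77/150*e123 + 3/50*e124 + 6/25*e125 + 73/120*e234 - 2/15*e235 + 3/10*e245
R1 (2*e3) = -77/15*e1 + 113/8*e2 + 237/25*e3 + 73/12*e4 - 4/3*e5 + 81/10*e123 + 3/5*e134 + 12/5*e135 - 45/4*e234 - 9/2*e235 + 3*e345
R1 (7/5*e4) = 21/50*e1 - 63/8*e2 - 511/120*e3 + 1659/250*e4 + 21/10*e5 + 567/100*e124 + 539/150*e134 + 42/25*e145 - 791/80*e234 - 63/20*e245 + 14/15*e345
R1 (8*e5) = 48/5*e1 - 18*e2 + 16/3*e3 - 12*e4 + 948/25*e5 + 162/5*e125 + 308/15*e135 - 12/5*e145 - 113/2*e235 + 45*e245 + 73/3*e345
Summing the partial products and collecting blades:
Answer: 839/75*e1 - 16877/1000*e2 + 2117/400*e3 + 6883/3000*e4 + 12281/300*e5 - 7217/2400*e123 + 5667/400*e124 + 7203/200*e125 + 10507/1200*e134 + 329/15*e135 + 153/100*e145 - 4927/240*e234 - 917/15*e235 + 843/20*e245 + 424/15*e345


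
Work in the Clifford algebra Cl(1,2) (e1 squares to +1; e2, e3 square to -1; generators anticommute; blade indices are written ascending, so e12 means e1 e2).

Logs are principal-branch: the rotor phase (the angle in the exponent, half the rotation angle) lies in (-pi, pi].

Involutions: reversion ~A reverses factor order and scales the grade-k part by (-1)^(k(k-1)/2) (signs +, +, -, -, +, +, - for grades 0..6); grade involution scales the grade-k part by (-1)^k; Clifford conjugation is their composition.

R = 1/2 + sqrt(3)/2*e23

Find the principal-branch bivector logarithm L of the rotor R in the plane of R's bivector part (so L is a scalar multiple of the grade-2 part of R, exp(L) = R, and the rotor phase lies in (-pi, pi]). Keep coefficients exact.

The scalar part of R is 1/2, so the principal-branch rotor phase is pinned; divide the bivector part by its sine to get the unit plane — L is the phase times that plane.
Concretely: cos(phase) = 1/2 gives phase = ±pi/3, and since phase/sin(phase) is even the sign is immaterial: L = (phase/sin(phase)) * <R>_2 = (2*sqrt(3)*pi/9) * <R>_2.
Answer: pi/3*e23


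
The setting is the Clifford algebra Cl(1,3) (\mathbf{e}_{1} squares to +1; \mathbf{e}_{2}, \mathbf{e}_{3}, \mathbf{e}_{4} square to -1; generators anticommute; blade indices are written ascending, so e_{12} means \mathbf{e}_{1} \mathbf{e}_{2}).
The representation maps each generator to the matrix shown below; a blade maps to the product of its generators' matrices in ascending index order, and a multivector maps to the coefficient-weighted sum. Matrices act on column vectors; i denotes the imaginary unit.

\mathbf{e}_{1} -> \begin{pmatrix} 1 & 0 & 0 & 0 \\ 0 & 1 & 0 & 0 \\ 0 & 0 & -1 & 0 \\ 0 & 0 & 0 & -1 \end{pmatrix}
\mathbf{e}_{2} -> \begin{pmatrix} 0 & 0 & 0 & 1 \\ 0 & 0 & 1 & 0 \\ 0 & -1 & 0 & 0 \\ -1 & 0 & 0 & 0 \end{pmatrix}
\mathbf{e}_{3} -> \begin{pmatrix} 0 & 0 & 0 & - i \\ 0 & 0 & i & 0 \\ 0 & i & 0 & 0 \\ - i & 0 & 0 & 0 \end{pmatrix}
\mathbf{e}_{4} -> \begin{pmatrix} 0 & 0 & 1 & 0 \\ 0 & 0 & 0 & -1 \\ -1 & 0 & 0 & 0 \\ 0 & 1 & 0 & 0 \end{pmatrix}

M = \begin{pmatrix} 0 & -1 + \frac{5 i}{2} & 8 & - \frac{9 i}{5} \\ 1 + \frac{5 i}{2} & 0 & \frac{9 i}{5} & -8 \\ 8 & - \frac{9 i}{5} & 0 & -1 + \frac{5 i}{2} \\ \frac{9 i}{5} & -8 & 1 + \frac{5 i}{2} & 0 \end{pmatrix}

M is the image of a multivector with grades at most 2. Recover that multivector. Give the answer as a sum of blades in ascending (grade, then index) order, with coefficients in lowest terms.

Method: the blade images are trace-orthogonal — tr(rho(e_A) rho(e_B)^-1) = 4 if A = B and 0 otherwise — and rho(e_A)^-1 = (e_A)^2 * rho(e_A) with (e_A)^2 = +1 or -1, so the coefficient of e_A in the preimage is (e_A)^2 * tr(M rho(e_A))/4.
Nonzero projections over blades of grade <= 2: e_{13}: (e_{13})^2 = +1, tr(M rho(e_{13})) = \frac{36}{5}, coefficient \frac{9}{5}; e_{14}: (e_{14})^2 = +1, tr(M rho(e_{14})) = 32, coefficient 8; e_{24}: (e_{24})^2 = -1, tr(M rho(e_{24})) = 4, coefficient -1; e_{34}: (e_{34})^2 = -1, tr(M rho(e_{34})) = 10, coefficient -\frac{5}{2}. Every other blade of grade <= 2 projects to 0.
Answer: \frac{9}{5} e_{13} + 8 e_{14} - e_{24} - \frac{5}{2} e_{34}


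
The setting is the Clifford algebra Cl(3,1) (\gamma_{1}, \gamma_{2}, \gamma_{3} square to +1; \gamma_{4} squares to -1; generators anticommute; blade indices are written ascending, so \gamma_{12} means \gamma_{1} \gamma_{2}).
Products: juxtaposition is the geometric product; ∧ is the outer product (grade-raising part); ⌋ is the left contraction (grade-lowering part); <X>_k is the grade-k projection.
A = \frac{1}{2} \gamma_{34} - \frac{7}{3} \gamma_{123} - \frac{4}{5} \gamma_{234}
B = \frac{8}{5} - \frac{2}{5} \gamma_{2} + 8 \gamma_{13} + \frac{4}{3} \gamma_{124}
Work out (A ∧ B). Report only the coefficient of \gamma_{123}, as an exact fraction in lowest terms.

step 1: \frac{4}{5} \gamma_{34} - \frac{56}{15} \gamma_{123} - \frac{37}{25} \gamma_{234}
Answer: -\frac{56}{15}


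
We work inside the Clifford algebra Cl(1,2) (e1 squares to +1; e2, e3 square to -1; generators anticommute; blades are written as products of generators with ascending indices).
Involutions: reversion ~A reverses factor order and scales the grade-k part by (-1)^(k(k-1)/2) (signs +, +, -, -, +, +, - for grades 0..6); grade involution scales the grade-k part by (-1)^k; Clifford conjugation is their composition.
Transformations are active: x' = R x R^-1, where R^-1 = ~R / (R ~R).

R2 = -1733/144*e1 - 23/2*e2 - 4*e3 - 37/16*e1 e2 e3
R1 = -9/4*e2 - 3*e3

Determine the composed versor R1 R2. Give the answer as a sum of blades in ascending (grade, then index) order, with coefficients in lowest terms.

Distribute over the terms of R1 (each basis-blade product reordered to ascending indices, repeated generators contracted through their squares):
(-9/4*e2) R2 = -207/8 - 1733/64*e1 e2 + 333/64*e1 e3 + 9*e2 e3
(-3*e3) R2 = -12 - 111/16*e1 e2 - 1733/48*e1 e3 - 69/2*e2 e3
Summing the partial products and collecting blades:
Answer: -303/8 - 2177/64*e1 e2 - 5933/192*e1 e3 - 51/2*e2 e3


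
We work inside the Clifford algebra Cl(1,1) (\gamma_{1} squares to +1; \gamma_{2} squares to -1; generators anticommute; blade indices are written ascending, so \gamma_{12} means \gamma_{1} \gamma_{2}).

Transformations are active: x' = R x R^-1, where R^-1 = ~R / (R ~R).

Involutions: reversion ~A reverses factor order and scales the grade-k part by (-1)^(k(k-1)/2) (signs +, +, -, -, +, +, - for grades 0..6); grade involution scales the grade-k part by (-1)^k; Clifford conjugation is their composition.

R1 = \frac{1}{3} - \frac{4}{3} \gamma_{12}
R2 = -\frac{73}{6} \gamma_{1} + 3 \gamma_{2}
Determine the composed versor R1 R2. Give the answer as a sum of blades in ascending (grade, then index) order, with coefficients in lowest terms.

Distribute over the terms of R1 (each basis-blade product reordered to ascending indices, repeated generators contracted through their squares):
(\frac{1}{3}) R2 = -\frac{73}{18} \gamma_{1} + \gamma_{2}
(-\frac{4}{3} \gamma_{12}) R2 = 4 \gamma_{1} - \frac{146}{9} \gamma_{2}
Summing the partial products and collecting blades:
Answer: -\frac{1}{18} \gamma_{1} - \frac{137}{9} \gamma_{2}


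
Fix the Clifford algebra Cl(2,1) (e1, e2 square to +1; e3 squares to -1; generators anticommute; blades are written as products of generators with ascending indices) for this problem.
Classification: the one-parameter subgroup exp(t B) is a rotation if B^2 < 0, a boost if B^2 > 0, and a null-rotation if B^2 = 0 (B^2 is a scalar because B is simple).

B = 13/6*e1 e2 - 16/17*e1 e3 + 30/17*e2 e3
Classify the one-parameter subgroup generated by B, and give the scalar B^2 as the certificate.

B^2 term by term: the squares give (13/6)^2*(e1 e2)^2 + (-16/17)^2*(e1 e3)^2 + (30/17)^2*(e2 e3)^2 = 169/36*(-1) + 256/289*(+1) + 900/289*(+1) = -25/36 (each basis 2-blade squares to minus the product of its generators' squares); cross terms between blades sharing an index anticommute and cancel. So B^2 = -25/36.
Answer: rotation, certificate B^2 = -25/36. Why this suffices: the scalar -25/36 survives any versor conjugation, so its sign alone determines the class however B is presented.


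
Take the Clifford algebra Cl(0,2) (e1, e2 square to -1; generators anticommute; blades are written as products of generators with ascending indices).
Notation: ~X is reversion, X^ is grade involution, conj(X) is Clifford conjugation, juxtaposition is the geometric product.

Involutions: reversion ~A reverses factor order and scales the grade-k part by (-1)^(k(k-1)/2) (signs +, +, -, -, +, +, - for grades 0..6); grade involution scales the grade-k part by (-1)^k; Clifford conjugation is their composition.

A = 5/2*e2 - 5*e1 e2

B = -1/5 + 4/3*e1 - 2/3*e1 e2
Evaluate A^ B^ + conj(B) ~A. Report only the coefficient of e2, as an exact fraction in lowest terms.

first term: -10/3 + 5/3*e1 + 43/6*e2 - 7/3*e1 e2
second term: -10/3 - 5/3*e1 + 37/6*e2 - 13/3*e1 e2
Answer: 40/3


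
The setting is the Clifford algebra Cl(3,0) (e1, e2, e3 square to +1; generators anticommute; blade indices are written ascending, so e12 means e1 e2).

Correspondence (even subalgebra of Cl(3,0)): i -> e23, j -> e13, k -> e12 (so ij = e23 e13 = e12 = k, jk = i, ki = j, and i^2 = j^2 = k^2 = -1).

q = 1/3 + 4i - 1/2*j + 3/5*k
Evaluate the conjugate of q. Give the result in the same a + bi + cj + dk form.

In blades: q = 1/3 + 3/5*e12 - 1/2*e13 + 4*e23.
Quaternion conjugation is reversion on the even subalgebra: the scalar is fixed and every grade-2 blade flips sign, giving 1/3 - 3/5*e12 + 1/2*e13 - 4*e23; translating back:
Answer: 1/3 - 4i + 1/2*j - 3/5*k


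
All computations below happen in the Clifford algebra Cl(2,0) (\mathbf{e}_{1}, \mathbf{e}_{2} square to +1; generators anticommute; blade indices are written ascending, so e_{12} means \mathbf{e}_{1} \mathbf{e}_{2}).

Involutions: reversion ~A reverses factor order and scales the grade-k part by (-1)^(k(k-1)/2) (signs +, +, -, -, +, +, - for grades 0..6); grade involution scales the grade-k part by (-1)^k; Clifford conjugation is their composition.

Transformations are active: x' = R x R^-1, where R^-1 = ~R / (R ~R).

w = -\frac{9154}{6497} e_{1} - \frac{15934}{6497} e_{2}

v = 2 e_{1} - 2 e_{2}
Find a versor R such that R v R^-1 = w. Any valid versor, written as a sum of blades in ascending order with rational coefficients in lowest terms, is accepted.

Key observation: q(v) = q(w) = 8 (sandwiches preserve the norm), so R = v + w = \frac{3840}{6497} e_{1} - \frac{28928}{6497} e_{2} works whenever it is invertible — the component of v along it is kept and (v - w)/2 reverses, sending v to w.
Answer: \frac{3840}{6497} e_{1} - \frac{28928}{6497} e_{2}


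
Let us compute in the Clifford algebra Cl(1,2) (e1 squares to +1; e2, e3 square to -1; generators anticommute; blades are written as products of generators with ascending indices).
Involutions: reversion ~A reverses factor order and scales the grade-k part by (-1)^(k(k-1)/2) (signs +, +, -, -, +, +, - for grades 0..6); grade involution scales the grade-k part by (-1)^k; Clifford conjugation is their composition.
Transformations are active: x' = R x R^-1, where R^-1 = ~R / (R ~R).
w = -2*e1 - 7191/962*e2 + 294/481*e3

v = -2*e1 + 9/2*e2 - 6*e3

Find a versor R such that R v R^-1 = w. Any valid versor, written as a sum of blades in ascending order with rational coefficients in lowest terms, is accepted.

Sketch: the shared square -209/4 makes R = v + w = -4*e1 - 1431/481*e2 - 2592/481*e3 the natural versor; its sandwich fixes that direction, negates (v - w)/2, and sends v to w.
Answer: -4*e1 - 1431/481*e2 - 2592/481*e3


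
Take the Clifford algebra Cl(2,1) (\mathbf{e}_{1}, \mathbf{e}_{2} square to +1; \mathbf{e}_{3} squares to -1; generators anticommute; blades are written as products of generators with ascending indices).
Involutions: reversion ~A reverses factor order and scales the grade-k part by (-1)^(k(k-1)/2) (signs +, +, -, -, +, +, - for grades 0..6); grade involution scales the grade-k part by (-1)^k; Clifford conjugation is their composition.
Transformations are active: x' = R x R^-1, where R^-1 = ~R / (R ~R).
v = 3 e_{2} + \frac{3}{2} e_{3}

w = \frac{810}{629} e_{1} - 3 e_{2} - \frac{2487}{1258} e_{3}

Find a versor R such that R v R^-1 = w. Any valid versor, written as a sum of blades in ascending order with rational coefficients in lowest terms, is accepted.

Since q(v) = q(w) = \frac{27}{4}, the sum R = v + w = \frac{810}{629} e_{1} - \frac{300}{629} e_{3} does the job whenever invertible.
Answer: \frac{810}{629} e_{1} - \frac{300}{629} e_{3}
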